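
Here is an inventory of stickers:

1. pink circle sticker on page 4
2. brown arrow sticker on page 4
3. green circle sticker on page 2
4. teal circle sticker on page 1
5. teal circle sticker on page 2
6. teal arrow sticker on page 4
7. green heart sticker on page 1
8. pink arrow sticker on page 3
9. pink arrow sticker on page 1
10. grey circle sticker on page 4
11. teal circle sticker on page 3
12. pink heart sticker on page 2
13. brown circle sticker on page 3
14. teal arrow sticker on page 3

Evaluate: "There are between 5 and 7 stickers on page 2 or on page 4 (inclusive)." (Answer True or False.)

True

stickers on page 2 or on page 4: 7.
The claim requires 5 ≤ 7 ≤ 7, which holds.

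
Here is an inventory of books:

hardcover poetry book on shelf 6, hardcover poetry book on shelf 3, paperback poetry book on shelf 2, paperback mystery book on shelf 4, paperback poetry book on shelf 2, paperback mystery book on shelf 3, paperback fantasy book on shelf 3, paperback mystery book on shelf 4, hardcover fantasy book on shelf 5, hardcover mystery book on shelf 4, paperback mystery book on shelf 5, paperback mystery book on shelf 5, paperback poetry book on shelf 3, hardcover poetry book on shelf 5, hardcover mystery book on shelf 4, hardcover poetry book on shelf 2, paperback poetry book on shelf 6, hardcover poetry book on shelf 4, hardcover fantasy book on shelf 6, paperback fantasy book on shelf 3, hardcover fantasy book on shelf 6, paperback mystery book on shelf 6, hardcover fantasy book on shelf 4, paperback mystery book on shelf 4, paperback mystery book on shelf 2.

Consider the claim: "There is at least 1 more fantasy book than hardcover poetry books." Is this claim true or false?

fantasy books: 6.
hardcover poetry books: 5.
The claim requires 6 − 5 = 1 ≥ 1, which holds.

True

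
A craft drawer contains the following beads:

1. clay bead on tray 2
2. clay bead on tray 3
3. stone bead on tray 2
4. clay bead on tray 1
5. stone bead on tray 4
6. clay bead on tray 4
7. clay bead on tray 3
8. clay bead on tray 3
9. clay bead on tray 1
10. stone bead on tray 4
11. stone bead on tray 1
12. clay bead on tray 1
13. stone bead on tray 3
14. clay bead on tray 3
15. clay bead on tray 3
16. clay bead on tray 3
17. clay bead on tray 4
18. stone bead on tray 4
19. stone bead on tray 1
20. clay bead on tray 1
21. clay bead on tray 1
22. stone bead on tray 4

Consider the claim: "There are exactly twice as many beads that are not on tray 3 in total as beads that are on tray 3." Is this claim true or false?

False

|beads that are not on tray 3| = 15.
|beads on tray 3| = 7.
The claim requires 15 = 2 × 7 = 14, which does not hold.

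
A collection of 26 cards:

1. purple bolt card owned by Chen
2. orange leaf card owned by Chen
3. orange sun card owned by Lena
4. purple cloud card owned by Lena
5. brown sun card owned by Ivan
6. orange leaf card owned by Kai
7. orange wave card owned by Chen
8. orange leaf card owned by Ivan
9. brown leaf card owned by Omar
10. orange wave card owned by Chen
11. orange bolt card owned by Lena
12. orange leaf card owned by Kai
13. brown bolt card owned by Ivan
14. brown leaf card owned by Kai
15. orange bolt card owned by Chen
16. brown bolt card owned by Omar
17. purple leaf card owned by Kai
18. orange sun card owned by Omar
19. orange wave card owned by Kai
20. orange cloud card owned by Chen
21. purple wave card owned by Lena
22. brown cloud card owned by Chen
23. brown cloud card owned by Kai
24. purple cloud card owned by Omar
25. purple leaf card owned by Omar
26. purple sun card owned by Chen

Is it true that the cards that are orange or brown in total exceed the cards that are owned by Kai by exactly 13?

cards that are orange or brown: 19.
cards owned by Kai: 6.
The claim requires 19 − 6 (= 13) to equal 13, which holds.

True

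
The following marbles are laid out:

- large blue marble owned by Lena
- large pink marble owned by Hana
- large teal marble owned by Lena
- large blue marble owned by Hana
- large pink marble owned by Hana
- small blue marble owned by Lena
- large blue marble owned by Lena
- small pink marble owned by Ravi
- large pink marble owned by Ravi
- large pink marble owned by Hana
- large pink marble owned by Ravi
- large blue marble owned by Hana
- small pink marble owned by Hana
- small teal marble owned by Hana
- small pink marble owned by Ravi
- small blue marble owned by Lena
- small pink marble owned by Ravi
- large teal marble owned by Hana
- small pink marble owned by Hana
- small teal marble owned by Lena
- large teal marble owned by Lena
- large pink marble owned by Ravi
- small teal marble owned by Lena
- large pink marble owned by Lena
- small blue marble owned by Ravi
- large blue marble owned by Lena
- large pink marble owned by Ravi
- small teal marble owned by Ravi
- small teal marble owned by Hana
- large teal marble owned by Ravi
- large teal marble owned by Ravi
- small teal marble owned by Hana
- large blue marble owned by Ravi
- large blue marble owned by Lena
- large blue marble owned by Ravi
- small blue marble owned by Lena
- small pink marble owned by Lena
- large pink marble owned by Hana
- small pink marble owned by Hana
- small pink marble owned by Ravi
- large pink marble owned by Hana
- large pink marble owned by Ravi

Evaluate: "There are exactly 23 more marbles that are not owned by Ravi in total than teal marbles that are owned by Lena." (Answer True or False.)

|marbles that are not owned by Ravi| = 27.
|teal marbles owned by Lena| = 4.
The claim requires 27 − 4 (= 23) to equal 23, which holds.

True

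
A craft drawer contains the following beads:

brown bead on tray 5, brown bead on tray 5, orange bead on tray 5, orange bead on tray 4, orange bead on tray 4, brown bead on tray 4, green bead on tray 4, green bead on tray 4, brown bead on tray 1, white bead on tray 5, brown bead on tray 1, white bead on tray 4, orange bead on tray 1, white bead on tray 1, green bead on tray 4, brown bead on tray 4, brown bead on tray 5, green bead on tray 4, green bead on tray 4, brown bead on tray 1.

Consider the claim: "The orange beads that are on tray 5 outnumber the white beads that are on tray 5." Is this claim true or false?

There is 1 orange bead on tray 5.
There is 1 white bead on tray 5.
The claim requires 1 > 1, which does not hold.

False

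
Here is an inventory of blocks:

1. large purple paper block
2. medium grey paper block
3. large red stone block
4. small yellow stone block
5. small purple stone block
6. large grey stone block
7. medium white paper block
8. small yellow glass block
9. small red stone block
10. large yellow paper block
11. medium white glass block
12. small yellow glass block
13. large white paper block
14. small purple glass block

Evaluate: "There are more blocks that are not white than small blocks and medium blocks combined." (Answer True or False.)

blocks that are not white: 11.
small blocks: 6; medium blocks: 3; combined: 6 + 3 = 9.
The claim requires 11 > 9, which holds.

True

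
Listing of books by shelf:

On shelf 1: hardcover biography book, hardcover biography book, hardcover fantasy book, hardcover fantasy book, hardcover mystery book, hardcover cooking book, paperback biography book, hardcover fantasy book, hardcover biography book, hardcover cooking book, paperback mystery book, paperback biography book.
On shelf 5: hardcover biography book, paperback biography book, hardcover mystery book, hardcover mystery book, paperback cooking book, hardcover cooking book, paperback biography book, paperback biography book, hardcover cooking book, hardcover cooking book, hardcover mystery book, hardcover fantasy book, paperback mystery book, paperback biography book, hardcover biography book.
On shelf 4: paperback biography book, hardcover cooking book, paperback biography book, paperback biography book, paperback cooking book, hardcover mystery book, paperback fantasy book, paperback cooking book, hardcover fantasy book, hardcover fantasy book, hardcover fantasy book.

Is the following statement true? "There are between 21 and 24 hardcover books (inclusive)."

hardcover books: 23.
The claim requires 21 ≤ 23 ≤ 24, which holds.

True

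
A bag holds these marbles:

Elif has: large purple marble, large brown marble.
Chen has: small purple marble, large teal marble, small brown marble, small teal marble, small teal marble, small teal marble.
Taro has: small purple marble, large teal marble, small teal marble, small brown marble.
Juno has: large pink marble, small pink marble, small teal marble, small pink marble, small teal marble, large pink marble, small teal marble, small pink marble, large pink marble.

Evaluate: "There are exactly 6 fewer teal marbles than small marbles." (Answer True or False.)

False

|teal marbles| = 9.
|small marbles| = 14.
The claim requires 14 − 9 (= 5) to equal 6, which does not hold.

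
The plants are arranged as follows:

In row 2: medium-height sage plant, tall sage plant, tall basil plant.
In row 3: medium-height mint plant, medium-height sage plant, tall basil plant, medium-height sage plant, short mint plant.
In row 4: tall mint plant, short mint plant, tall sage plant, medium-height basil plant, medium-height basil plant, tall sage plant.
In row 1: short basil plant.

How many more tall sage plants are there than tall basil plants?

1

tall sage plants: 3.
tall basil plants: 2.
3 − 2 = 1.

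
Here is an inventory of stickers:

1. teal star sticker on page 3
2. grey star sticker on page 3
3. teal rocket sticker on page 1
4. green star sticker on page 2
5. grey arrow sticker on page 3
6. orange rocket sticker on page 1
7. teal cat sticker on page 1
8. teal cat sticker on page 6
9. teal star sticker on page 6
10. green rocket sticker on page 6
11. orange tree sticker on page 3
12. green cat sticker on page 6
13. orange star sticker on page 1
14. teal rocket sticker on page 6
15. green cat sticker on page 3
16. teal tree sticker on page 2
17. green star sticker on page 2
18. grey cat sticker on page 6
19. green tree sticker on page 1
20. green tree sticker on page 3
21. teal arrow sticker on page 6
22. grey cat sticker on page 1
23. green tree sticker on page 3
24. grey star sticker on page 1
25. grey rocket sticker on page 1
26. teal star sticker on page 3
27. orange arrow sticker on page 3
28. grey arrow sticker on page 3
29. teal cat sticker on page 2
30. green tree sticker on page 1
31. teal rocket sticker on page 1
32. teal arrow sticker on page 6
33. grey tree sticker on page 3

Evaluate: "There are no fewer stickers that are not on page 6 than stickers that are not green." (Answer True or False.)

There are 25 stickers that are not on page 6.
There are 24 stickers that are not green.
The claim requires 25 ≥ 24, which holds.

True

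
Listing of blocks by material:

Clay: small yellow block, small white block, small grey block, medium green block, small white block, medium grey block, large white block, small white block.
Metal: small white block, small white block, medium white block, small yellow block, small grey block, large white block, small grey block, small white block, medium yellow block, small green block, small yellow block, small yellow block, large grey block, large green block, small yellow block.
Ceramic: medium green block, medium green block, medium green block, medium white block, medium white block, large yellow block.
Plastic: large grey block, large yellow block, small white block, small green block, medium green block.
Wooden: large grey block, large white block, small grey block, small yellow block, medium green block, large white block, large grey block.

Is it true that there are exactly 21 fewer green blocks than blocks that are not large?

True

|green blocks| = 9.
|blocks that are not large| = 30.
The claim requires 30 − 9 (= 21) to equal 21, which holds.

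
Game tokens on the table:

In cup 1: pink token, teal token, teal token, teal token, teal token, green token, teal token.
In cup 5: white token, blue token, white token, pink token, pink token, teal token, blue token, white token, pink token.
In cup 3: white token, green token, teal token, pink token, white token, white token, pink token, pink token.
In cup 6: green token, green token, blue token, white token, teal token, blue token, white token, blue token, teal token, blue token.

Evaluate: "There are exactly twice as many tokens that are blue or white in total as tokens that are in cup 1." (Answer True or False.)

There are 14 tokens that are blue or white.
There are 7 tokens in cup 1.
The claim requires 14 = 2 × 7 = 14, which holds.

True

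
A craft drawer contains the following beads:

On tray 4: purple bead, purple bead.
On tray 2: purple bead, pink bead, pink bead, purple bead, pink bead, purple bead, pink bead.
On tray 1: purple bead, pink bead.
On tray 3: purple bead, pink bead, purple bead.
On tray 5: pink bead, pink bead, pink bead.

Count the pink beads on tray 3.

1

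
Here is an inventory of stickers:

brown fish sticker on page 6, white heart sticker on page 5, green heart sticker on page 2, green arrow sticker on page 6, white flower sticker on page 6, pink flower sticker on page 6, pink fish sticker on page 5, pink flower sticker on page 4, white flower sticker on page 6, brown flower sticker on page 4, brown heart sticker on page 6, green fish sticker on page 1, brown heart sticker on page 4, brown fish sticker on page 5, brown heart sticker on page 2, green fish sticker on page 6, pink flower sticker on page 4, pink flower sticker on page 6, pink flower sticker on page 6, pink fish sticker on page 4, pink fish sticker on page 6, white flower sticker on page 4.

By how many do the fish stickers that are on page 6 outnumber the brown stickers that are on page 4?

1

fish stickers on page 6: 3.
brown stickers on page 4: 2.
3 − 2 = 1.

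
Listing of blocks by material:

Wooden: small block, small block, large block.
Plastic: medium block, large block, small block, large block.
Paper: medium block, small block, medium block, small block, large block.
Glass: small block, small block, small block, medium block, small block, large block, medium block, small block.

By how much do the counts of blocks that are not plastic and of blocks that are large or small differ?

1

blocks that are not plastic: 16. blocks that are large or small: 15.
|16 − 15| = 16 − 15 = 1.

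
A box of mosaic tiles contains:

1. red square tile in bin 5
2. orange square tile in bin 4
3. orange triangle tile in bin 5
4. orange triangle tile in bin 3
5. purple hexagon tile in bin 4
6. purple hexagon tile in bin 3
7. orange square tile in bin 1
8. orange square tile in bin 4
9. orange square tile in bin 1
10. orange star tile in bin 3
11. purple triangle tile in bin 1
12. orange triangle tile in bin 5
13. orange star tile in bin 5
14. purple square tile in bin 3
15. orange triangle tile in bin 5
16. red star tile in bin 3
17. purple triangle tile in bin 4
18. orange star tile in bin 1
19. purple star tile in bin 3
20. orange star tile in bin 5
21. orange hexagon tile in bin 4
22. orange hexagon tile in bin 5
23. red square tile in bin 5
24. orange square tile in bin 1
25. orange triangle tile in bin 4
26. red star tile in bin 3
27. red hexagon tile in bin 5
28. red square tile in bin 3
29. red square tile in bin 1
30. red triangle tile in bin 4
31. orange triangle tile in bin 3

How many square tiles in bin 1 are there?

4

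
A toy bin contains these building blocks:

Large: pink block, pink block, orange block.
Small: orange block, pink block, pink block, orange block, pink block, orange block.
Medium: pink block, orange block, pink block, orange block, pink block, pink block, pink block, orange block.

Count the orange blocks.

7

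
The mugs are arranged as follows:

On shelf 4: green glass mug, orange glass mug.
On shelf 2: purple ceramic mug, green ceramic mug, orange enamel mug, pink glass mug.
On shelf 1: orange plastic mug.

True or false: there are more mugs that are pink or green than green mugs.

True

There are 3 mugs that are pink or green.
There are 2 green mugs.
The claim requires 3 > 2, which holds.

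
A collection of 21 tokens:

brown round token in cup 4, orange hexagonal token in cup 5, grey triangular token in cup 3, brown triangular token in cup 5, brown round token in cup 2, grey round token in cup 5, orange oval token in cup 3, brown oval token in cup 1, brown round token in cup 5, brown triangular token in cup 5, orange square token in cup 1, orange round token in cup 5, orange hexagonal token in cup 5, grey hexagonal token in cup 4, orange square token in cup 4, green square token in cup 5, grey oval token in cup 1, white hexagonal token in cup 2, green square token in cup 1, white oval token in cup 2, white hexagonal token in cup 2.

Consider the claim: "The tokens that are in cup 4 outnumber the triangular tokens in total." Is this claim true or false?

False

There are 3 tokens in cup 4.
There are 3 triangular tokens.
The claim requires 3 > 3, which does not hold.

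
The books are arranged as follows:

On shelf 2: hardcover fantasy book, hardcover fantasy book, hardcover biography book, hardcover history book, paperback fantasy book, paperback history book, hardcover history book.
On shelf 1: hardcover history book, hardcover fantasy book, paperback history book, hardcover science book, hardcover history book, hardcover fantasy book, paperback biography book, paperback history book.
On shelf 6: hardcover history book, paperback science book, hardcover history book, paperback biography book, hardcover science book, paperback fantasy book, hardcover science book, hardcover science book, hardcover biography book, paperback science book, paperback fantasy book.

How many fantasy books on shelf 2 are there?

3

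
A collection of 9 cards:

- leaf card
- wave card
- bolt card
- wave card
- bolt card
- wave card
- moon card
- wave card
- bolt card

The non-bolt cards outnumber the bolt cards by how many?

non-bolt cards: 6.
bolt cards: 3.
6 − 3 = 3.

3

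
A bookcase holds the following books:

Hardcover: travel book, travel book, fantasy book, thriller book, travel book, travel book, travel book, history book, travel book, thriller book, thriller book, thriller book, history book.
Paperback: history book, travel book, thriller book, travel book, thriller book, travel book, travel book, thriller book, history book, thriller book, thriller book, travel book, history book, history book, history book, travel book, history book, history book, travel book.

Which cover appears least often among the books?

Counts by cover: paperback 19, hardcover 13.
The minimum is 13, held uniquely by hardcover.

hardcover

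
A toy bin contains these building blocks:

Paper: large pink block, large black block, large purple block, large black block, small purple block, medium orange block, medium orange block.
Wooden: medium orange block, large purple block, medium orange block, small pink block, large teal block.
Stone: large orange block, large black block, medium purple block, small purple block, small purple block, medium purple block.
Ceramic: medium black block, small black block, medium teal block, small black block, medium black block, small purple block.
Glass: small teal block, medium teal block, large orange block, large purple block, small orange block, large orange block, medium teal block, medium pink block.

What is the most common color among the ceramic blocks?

Counts by color (restricted to ceramic blocks): black 4, teal 1, purple 1.
The maximum is 4, held uniquely by black.

black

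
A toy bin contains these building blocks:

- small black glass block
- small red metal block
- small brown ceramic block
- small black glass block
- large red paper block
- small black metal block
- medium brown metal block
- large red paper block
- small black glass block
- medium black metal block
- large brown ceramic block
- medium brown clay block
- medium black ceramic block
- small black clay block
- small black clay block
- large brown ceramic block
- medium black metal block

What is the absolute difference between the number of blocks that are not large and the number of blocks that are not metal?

1

blocks that are not large: 13. blocks that are not metal: 12.
|13 − 12| = 13 − 12 = 1.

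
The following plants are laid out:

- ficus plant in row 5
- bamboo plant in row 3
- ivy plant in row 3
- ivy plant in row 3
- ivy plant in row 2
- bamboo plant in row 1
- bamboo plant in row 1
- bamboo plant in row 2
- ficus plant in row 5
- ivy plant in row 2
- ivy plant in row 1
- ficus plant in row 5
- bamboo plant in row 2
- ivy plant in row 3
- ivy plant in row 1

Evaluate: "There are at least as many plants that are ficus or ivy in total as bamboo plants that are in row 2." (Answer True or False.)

|plants that are ficus or ivy| = 10.
|bamboo plants in row 2| = 2.
The claim requires 10 ≥ 2, which holds.

True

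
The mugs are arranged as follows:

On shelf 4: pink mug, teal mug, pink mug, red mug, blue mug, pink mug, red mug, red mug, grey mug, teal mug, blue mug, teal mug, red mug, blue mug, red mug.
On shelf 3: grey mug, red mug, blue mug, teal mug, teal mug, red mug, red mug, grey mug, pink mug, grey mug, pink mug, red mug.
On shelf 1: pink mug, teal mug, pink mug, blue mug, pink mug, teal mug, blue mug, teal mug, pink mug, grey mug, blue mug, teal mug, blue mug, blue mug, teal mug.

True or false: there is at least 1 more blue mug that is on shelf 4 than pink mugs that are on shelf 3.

True

There are 3 blue mugs on shelf 4.
There are 2 pink mugs on shelf 3.
The claim requires 3 − 2 = 1 ≥ 1, which holds.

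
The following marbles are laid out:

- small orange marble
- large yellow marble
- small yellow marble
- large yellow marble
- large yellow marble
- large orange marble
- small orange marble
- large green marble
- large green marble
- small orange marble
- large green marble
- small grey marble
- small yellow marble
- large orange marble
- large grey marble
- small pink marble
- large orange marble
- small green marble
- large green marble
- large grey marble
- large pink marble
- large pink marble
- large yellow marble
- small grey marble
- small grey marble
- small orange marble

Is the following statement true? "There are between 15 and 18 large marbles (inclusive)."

True

large marbles: 15.
The claim requires 15 ≤ 15 ≤ 18, which holds.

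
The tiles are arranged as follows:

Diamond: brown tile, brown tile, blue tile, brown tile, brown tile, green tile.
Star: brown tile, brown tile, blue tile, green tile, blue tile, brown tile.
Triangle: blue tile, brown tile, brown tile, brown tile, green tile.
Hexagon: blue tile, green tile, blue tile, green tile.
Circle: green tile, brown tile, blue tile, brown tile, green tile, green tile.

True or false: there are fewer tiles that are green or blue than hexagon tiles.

False

|tiles that are green or blue| = 15.
|hexagon tiles| = 4.
The claim requires 15 < 4, which does not hold.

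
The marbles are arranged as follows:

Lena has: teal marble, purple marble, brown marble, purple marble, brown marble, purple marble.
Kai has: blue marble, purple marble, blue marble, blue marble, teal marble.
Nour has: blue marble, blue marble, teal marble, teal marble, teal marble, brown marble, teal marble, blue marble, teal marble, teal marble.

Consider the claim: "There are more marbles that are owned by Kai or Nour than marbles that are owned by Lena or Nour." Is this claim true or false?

False

marbles owned by Kai or Nour: 15.
marbles owned by Lena or Nour: 16.
The claim requires 15 > 16, which does not hold.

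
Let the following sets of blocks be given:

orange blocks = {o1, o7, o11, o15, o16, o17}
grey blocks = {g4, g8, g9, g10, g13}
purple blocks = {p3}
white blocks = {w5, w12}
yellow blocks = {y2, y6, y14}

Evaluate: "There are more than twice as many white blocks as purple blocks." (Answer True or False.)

white blocks: 2.
purple blocks: 1.
The claim requires 2 > 2 × 1 = 2, which does not hold.

False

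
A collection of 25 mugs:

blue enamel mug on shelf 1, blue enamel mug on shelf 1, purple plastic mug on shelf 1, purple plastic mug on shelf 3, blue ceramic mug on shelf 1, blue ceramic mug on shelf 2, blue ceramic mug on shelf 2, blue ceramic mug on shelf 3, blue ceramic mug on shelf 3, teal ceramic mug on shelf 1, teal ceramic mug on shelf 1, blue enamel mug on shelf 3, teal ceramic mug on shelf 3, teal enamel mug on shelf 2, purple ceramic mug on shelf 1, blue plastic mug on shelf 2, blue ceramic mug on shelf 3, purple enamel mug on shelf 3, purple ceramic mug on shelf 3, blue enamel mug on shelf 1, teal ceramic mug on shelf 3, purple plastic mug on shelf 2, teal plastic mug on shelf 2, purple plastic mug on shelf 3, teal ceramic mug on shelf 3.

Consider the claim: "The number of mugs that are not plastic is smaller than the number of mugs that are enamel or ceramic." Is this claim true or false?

False

|mugs that are not plastic| = 19.
|mugs that are enamel or ceramic| = 19.
The claim requires 19 < 19, which does not hold.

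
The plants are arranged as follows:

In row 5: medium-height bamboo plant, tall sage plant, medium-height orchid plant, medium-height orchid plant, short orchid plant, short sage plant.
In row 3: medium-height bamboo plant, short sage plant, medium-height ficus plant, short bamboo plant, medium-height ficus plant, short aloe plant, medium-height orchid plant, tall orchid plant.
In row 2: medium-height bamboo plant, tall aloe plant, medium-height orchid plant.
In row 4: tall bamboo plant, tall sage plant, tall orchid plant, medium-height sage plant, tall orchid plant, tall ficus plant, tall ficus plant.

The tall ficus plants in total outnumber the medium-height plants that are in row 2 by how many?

tall ficus plants: 2.
medium-height plants in row 2: 2.
2 − 2 = 0.

0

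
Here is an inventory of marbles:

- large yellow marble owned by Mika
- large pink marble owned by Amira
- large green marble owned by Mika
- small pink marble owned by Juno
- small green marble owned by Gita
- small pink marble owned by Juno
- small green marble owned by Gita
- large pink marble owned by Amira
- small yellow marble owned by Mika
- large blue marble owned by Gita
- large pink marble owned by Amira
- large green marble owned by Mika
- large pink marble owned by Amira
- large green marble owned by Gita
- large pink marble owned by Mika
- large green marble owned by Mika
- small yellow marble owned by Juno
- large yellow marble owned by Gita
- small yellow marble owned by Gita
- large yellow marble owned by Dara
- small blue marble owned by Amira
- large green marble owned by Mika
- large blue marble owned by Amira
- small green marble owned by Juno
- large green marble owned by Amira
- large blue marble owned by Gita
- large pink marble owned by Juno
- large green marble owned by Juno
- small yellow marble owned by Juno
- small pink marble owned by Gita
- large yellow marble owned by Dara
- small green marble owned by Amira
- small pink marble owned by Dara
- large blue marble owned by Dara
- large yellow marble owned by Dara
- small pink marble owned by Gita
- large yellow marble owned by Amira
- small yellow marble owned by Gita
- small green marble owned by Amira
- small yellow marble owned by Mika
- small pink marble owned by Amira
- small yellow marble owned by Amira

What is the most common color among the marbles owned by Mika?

green

Counts by color (restricted to marbles owned by Mika): green 4, yellow 3, pink 1.
The maximum is 4, held uniquely by green.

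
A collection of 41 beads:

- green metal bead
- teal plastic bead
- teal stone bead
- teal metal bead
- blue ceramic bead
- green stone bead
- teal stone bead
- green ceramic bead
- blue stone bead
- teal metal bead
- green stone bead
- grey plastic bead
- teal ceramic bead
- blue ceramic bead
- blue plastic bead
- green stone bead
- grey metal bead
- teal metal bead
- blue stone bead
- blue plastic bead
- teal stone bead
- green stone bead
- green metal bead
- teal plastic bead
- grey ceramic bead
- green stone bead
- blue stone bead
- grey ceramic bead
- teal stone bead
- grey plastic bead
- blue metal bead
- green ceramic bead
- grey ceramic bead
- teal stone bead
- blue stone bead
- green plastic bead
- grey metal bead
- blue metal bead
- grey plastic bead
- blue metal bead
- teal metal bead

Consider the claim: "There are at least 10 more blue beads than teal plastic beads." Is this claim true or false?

blue beads: 11.
teal plastic beads: 2.
The claim requires 11 − 2 = 9 ≥ 10, which does not hold.

False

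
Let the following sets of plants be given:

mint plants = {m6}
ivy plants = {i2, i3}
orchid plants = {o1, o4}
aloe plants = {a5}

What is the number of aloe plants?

1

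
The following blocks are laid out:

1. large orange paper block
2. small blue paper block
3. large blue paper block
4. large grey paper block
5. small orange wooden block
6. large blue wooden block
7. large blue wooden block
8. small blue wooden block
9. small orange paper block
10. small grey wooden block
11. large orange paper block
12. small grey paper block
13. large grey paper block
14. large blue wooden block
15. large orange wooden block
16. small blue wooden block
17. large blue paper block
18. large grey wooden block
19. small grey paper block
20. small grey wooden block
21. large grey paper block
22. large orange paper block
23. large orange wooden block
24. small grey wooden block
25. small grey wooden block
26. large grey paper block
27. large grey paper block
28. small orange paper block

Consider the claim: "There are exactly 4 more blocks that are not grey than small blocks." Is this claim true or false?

blocks that are not grey: 16.
small blocks: 12.
The claim requires 16 − 12 (= 4) to equal 4, which holds.

True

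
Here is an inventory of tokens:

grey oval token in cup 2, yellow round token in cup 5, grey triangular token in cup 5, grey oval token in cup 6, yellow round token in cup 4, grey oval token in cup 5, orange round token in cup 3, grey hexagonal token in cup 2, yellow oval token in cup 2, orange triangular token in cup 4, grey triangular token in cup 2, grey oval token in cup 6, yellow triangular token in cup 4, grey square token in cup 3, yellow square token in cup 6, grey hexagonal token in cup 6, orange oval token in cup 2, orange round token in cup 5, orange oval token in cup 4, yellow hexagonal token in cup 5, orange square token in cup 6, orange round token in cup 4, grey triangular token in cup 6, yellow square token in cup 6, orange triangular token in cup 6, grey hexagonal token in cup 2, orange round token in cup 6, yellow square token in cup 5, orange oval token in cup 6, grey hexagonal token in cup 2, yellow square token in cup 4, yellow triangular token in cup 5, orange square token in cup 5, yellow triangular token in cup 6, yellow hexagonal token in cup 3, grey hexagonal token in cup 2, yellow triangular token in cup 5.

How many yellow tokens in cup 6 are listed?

3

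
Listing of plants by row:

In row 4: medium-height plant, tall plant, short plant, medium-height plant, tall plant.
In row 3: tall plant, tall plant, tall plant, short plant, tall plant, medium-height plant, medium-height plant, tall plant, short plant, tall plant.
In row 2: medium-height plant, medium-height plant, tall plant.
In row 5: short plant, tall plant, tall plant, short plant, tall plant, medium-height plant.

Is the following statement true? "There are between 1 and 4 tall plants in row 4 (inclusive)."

|tall plants in row 4| = 2.
The claim requires 1 ≤ 2 ≤ 4, which holds.

True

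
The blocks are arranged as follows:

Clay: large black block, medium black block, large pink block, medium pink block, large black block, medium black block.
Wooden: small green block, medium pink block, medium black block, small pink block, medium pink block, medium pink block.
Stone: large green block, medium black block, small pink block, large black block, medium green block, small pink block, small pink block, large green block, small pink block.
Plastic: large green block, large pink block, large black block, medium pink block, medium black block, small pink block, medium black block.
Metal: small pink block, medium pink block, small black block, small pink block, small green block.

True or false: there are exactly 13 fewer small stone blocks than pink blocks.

False

There are 4 small stone blocks.
There are 16 pink blocks.
The claim requires 16 − 4 (= 12) to equal 13, which does not hold.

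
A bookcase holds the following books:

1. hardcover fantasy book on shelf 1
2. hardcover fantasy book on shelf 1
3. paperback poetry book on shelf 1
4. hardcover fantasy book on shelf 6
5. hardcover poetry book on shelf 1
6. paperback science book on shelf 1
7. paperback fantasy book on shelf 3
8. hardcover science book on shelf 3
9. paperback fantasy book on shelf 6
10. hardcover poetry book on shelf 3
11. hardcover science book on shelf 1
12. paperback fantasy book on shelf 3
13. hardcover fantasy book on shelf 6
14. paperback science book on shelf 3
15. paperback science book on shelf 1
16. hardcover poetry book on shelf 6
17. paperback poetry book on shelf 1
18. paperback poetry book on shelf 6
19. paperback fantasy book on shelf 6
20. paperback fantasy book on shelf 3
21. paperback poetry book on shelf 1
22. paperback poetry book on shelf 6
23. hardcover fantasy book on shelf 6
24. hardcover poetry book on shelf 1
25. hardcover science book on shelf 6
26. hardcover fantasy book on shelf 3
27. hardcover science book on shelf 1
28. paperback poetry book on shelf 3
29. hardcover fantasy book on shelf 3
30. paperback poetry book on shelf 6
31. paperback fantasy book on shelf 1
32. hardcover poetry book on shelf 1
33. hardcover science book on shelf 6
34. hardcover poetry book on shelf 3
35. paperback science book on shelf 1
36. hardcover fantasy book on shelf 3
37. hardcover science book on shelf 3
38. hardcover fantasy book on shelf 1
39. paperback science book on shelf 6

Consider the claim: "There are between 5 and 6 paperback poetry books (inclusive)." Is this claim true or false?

False

paperback poetry books: 7.
The claim requires 5 ≤ 7 ≤ 6, which does not hold.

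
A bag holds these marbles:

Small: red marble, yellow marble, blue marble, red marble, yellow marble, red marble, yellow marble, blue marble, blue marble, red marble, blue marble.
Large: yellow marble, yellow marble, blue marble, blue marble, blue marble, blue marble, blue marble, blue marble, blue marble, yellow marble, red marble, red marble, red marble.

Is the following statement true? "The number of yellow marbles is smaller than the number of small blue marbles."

There are 6 yellow marbles.
There are 4 small blue marbles.
The claim requires 6 < 4, which does not hold.

False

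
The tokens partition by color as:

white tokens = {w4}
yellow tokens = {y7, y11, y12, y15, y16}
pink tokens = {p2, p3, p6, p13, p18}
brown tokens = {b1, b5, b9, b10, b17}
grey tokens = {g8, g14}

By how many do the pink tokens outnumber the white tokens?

4

pink tokens: 5.
white tokens: 1.
5 − 1 = 4.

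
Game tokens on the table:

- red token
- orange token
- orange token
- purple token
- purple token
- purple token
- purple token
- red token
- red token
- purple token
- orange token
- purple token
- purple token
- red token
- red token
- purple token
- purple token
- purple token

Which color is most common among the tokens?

purple

Counts by color: purple 10, red 5, orange 3.
The maximum is 10, held uniquely by purple.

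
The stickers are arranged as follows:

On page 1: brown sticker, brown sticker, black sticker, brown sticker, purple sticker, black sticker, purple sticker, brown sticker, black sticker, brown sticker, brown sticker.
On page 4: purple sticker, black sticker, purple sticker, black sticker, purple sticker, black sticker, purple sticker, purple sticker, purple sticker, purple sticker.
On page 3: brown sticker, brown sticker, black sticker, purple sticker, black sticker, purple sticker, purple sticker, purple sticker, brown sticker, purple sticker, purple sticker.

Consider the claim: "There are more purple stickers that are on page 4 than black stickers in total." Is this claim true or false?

False

|purple stickers on page 4| = 7.
|black stickers| = 8.
The claim requires 7 > 8, which does not hold.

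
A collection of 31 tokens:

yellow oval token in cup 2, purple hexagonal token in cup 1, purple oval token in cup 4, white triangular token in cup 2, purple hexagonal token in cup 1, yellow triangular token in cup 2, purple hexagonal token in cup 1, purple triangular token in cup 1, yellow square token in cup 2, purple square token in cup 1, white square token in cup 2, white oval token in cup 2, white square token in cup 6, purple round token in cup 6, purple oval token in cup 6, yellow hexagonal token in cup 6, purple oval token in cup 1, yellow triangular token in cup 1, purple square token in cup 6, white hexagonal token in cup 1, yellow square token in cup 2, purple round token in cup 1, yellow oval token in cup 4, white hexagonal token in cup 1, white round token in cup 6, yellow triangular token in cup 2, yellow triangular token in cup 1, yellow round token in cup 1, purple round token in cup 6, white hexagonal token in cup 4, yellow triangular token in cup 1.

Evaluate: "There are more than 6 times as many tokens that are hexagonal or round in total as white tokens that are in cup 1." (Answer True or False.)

There are 12 tokens that are hexagonal or round.
There are 2 white tokens in cup 1.
The claim requires 12 > 6 × 2 = 12, which does not hold.

False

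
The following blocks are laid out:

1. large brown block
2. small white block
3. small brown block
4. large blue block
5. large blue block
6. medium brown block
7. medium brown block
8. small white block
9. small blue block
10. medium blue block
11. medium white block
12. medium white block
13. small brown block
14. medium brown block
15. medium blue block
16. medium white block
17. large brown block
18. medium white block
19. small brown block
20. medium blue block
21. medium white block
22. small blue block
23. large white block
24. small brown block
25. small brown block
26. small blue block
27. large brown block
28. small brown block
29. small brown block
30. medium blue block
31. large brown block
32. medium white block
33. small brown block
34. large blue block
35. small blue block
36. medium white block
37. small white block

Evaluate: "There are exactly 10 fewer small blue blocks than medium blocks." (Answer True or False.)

small blue blocks: 4.
medium blocks: 14.
The claim requires 14 − 4 (= 10) to equal 10, which holds.

True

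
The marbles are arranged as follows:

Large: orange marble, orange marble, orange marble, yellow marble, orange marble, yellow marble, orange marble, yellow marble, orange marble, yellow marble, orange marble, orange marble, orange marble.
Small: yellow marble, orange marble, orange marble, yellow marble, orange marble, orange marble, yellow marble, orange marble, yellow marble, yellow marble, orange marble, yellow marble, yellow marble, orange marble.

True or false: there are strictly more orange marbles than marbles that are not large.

orange marbles: 16.
marbles that are not large: 14.
The claim requires 16 > 14, which holds.

True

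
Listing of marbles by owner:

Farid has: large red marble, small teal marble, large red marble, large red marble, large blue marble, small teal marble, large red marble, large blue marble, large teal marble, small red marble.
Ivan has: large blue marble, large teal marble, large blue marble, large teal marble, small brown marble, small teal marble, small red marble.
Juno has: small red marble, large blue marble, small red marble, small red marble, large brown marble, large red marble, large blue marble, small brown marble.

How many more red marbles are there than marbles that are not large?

0

red marbles: 10.
marbles that are not large: 10.
10 − 10 = 0.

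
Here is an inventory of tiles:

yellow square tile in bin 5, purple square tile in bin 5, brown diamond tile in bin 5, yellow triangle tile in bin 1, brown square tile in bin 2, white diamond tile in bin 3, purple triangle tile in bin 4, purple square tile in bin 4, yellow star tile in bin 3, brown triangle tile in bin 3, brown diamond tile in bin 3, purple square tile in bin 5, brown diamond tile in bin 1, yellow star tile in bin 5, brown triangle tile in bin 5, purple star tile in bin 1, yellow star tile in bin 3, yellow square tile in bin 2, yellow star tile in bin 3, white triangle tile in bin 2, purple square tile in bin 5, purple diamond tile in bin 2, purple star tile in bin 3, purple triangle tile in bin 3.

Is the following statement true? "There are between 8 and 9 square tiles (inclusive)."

False

|square tiles| = 7.
The claim requires 8 ≤ 7 ≤ 9, which does not hold.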